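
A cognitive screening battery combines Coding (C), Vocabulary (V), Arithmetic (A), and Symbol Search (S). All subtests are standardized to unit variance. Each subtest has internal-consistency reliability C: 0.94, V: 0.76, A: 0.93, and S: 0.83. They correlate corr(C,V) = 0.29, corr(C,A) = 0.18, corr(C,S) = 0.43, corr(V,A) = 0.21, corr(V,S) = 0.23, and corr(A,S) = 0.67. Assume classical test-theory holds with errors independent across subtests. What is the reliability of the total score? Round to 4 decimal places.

0.9327

Var(C+V+A+S) = 4 + 2·[0.29 + 0.18 + 0.43 + 0.21 + 0.23 + 0.67] = 4 + 4.02 = 8.02.
Under uncorrelated errors the observed covariances equal the true-score covariances, so only the own-variance terms attenuate.
True-score variance = [0.94 + 0.76 + 0.93 + 0.83] + 4.02 = 3.46 + 4.02 = 7.48.
Reliability = 7.48 / 8.02 = 0.9327.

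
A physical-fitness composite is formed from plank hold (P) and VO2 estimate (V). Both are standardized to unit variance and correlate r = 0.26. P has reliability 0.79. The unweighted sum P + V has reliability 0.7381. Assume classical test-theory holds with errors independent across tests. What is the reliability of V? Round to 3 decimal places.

0.550

Var(P+V) = 2 + 2·0.26 = 2.520.
True-score variance = ρ_P + ρ_V + 2·0.26, so 0.7381 = (0.79 + ρ_V + 0.52) / 2.520.
ρ_V = 0.7381·2.520 − 0.79 − 0.52 = 0.550.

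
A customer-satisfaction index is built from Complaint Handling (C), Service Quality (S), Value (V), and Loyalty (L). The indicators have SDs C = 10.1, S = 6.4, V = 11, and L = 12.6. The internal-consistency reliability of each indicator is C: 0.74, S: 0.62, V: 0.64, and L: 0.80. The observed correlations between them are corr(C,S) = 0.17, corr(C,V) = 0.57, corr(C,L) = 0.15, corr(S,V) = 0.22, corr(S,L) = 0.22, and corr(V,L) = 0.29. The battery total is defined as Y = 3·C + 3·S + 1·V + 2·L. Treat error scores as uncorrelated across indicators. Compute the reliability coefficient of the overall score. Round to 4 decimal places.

Var(Y) = 3²·10.1² + 3²·6.4² + 11² + 2²·12.6² + 2·[9·10.1·6.4·0.17 + 3·10.1·11·0.57 + 6·10.1·12.6·0.15 + 3·6.4·11·0.22 + 6·6.4·12.6·0.22 + 2·11·12.6·0.29] = 2042.77 + 1273.42 = 3316.19.
Under uncorrelated errors the observed covariances equal the true-score covariances, so only the own-variance terms attenuate.
True-score variance = [3²·10.1²·0.74 + 3²·6.4²·0.62 + 11²·0.64 + 2²·12.6²·0.80] + 1273.42 = 1493.42 + 1273.42 = 2766.84.
Reliability = 2766.84 / 3316.19 = 0.8343.

0.8343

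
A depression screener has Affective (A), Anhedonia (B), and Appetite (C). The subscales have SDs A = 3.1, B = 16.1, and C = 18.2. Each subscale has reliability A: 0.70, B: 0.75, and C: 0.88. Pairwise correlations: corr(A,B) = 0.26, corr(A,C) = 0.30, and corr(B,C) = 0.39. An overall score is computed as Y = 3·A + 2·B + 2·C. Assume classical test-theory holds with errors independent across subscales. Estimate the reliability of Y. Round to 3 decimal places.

0.881

Var(Y) = 3²·3.1² + 2²·16.1² + 2²·18.2² + 2·[6·3.1·16.1·0.26 + 6·3.1·18.2·0.30 + 4·16.1·18.2·0.39] = 2448.29 + 1273.05 = 3721.34.
With uncorrelated errors the cross-covariances are all true-score covariance, so they carry over unchanged; only the diagonal terms shrink to ρᵢσᵢ².
True-score variance = [3²·3.1²·0.70 + 2²·16.1²·0.75 + 2²·18.2²·0.88] + 1273.05 = 2004.14 + 1273.05 = 3277.19.
Reliability = 3277.19 / 3721.34 = 0.881.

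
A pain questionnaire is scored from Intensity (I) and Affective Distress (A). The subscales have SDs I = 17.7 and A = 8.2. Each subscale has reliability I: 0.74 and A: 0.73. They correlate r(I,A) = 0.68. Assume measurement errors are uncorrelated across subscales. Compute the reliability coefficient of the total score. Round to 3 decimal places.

Var(I+A) = 17.7² + 8.2² + 2·[17.7·8.2·0.68] = 380.53 + 197.39 = 577.92.
Because errors are independent across components, Cov(Tᵢ,Tⱼ) = Cov(Xᵢ,Xⱼ); the off-diagonal part of the true-score variance is the same as above.
True-score variance = [17.7²·0.74 + 8.2²·0.73] + 197.39 = 280.92 + 197.39 = 478.31.
Reliability = 478.31 / 577.92 = 0.828.

0.828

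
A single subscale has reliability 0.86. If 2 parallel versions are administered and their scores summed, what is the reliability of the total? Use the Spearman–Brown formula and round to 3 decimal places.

0.925

ρ_k = kρ / (1 + (k−1)ρ) = 2·0.86 / (1 + 1·0.86) = 1.720 / 1.860 = 0.925.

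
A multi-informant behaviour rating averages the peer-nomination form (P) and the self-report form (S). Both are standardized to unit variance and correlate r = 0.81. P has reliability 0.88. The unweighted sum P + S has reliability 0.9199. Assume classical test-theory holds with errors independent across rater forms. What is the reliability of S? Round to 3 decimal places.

Var(P+S) = 2 + 2·0.81 = 3.620.
True-score variance = ρ_P + ρ_S + 2·0.81, so 0.9199 = (0.88 + ρ_S + 1.62) / 3.620.
ρ_S = 0.9199·3.620 − 0.88 − 1.62 = 0.830.

0.830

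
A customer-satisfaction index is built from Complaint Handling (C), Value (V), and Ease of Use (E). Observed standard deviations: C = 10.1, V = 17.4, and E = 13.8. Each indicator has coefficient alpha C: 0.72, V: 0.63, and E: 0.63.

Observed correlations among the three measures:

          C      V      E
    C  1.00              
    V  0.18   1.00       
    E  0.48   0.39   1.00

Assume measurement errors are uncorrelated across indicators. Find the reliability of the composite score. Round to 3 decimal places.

0.785

Var(C+V+E) = 10.1² + 17.4² + 13.8² + 2·[10.1·17.4·0.18 + 10.1·13.8·0.48 + 17.4·13.8·0.39] = 595.21 + 384.365 = 979.575.
With uncorrelated errors the cross-covariances are all true-score covariance, so they carry over unchanged; only the diagonal terms shrink to ρᵢσᵢ².
True-score variance = [10.1²·0.72 + 17.4²·0.63 + 13.8²·0.63] + 384.365 = 384.163 + 384.365 = 768.528.
Reliability = 768.528 / 979.575 = 0.785.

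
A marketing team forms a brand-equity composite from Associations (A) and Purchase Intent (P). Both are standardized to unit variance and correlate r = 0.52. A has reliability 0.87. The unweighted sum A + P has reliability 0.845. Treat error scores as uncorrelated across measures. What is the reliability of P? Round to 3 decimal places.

Var(A+P) = 2 + 2·0.52 = 3.040.
True-score variance = ρ_A + ρ_P + 2·0.52, so 0.845 = (0.87 + ρ_P + 1.04) / 3.040.
ρ_P = 0.845·3.040 − 0.87 − 1.04 = 0.659.

0.659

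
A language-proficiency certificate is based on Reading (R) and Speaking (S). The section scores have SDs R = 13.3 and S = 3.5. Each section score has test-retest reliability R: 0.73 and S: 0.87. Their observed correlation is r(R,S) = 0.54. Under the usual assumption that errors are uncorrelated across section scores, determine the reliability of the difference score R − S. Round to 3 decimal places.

0.645

Var(R−S) = 13.3² + 3.5² − 2·13.3·3.5·0.54 = 189.14 − 50.274 = 138.866.
Because errors are independent across components, Cov(Tᵢ,Tⱼ) = Cov(Xᵢ,Xⱼ); the off-diagonal part of the true-score variance is the same as above.
True-score variance = [13.3²·0.73 + 3.5²·0.87] − 50.274 = 139.787 − 50.274 = 89.5132.
Reliability = 89.5132 / 138.866 = 0.645.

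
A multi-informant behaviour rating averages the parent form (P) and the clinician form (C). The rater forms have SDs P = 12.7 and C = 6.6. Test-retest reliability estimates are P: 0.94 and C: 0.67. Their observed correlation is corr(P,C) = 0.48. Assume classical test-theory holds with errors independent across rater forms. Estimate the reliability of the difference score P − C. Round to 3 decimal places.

Var(P−C) = 12.7² + 6.6² − 2·12.7·6.6·0.48 = 204.85 − 80.4672 = 124.383.
Under uncorrelated errors the observed covariances equal the true-score covariances, so only the own-variance terms attenuate.
True-score variance = [12.7²·0.94 + 6.6²·0.67] − 80.4672 = 180.798 − 80.4672 = 100.331.
Reliability = 100.331 / 124.383 = 0.807.

0.807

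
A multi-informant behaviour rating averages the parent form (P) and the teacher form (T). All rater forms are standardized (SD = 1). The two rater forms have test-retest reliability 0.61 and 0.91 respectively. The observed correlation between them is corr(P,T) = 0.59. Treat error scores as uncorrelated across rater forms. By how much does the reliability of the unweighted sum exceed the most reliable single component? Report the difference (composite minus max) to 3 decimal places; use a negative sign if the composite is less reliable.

Var(sum) = 2 + 1.18 = 3.18; true-score variance = 1.52 + 1.18 = 2.7; composite reliability = 0.8491.
Max component reliability = 0.9100.
Difference = 0.8491 − 0.9100 = -0.061.

-0.061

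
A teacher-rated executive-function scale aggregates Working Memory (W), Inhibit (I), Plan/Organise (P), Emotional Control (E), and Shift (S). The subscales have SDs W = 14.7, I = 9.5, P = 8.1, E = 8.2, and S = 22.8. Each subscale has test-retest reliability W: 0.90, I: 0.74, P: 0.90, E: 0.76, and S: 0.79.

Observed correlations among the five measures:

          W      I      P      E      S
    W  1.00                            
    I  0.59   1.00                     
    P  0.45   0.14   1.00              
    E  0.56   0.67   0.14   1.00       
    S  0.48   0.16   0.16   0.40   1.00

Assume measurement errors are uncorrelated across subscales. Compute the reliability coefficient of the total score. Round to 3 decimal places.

0.916

Var(W+I+P+E+S) = 14.7² + 9.5² + 8.1² + 8.2² + 22.8² + 2·[14.7·9.5·0.59 + 14.7·8.1·0.45 + 14.7·8.2·0.56 + 14.7·22.8·0.48 + 9.5·8.1·0.14 + 9.5·8.2·0.67 + 9.5·22.8·0.16 + 8.1·8.2·0.14 + 8.1·22.8·0.16 + 8.2·22.8·0.40] = 959.03 + 1151.22 = 2110.25.
Under uncorrelated errors the observed covariances equal the true-score covariances, so only the own-variance terms attenuate.
True-score variance = [14.7²·0.90 + 9.5²·0.74 + 8.1²·0.90 + 8.2²·0.76 + 22.8²·0.79] + 1151.22 = 782.091 + 1151.22 = 1933.31.
Reliability = 1933.31 / 2110.25 = 0.916.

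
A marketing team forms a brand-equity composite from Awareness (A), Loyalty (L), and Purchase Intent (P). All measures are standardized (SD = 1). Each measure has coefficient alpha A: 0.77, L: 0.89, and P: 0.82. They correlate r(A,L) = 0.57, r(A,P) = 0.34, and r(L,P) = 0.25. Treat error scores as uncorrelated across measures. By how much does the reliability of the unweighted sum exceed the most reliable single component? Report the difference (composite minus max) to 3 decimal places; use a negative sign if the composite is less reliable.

Var(sum) = 3 + 2.32 = 5.32; true-score variance = 2.48 + 2.32 = 4.8; composite reliability = 0.9023.
Max component reliability = 0.8900.
Difference = 0.9023 − 0.8900 = 0.012.

0.012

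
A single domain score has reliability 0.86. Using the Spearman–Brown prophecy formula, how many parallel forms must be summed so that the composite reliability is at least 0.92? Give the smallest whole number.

2

k ≥ ρ*(1−ρ₁)/(ρ₁(1−ρ*)) = 0.92·0.14 / (0.86·0.08) = 1.872.
Smallest integer k = 2.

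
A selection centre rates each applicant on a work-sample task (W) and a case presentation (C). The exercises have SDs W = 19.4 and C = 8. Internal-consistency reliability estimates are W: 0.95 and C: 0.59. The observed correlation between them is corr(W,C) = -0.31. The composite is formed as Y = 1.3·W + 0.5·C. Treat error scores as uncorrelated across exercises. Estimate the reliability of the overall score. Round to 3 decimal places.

Var(Y) = 1.3²·19.4² + 0.5²·8² + 2·[0.65·19.4·8·(-0.31)] = 652.048 − 62.5456 = 589.503.
Because errors are independent across components, Cov(Tᵢ,Tⱼ) = Cov(Xᵢ,Xⱼ); the off-diagonal part of the true-score variance is the same as above.
True-score variance = [1.3²·19.4²·0.95 + 0.5²·8²·0.59] − 62.5456 = 613.686 − 62.5456 = 551.14.
Reliability = 551.14 / 589.503 = 0.935.

0.935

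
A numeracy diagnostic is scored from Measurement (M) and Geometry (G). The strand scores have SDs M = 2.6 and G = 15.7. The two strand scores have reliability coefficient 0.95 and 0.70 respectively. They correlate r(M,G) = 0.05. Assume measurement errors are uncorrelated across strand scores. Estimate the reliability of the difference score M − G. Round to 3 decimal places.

Var(M−G) = 2.6² + 15.7² − 2·2.6·15.7·0.05 = 253.25 − 4.082 = 249.168.
With uncorrelated errors the cross-covariances are all true-score covariance, so they carry over unchanged; only the diagonal terms shrink to ρᵢσᵢ².
True-score variance = [2.6²·0.95 + 15.7²·0.70] − 4.082 = 178.965 − 4.082 = 174.883.
Reliability = 174.883 / 249.168 = 0.702.

0.702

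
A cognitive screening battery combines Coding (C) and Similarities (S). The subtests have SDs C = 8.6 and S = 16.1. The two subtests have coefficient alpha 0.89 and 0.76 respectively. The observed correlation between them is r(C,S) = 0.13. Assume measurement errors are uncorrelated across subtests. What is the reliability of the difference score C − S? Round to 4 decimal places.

Var(C−S) = 8.6² + 16.1² − 2·8.6·16.1·0.13 = 333.17 − 35.9996 = 297.17.
Under uncorrelated errors the observed covariances equal the true-score covariances, so only the own-variance terms attenuate.
True-score variance = [8.6²·0.89 + 16.1²·0.76] − 35.9996 = 262.824 − 35.9996 = 226.824.
Reliability = 226.824 / 297.17 = 0.7633.

0.7633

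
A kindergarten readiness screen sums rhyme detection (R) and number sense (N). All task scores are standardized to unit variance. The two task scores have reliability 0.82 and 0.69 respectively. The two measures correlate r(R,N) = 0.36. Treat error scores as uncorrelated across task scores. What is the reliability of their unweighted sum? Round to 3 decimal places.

Var(R+N) = 2 + 2·[0.36] = 2 + 0.72 = 2.72.
With uncorrelated errors the cross-covariances are all true-score covariance, so they carry over unchanged; only the diagonal terms shrink to ρᵢσᵢ².
True-score variance = [0.82 + 0.69] + 0.72 = 1.51 + 0.72 = 2.23.
Reliability = 2.23 / 2.72 = 0.820.

0.820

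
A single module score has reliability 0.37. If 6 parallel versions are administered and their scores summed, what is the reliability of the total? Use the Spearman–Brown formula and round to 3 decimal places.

0.779

ρ_k = kρ / (1 + (k−1)ρ) = 6·0.37 / (1 + 5·0.37) = 2.220 / 2.850 = 0.779.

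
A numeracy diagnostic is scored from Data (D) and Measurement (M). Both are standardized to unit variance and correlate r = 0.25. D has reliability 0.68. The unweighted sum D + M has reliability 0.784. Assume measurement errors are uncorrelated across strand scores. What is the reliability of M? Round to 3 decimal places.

Var(D+M) = 2 + 2·0.25 = 2.500.
True-score variance = ρ_D + ρ_M + 2·0.25, so 0.784 = (0.68 + ρ_M + 0.50) / 2.500.
ρ_M = 0.784·2.500 − 0.68 − 0.50 = 0.780.

0.780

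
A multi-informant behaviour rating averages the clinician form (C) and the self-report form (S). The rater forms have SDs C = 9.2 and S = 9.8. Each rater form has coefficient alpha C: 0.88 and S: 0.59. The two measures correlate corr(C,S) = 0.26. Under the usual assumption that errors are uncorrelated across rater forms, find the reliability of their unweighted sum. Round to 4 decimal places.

Var(C+S) = 9.2² + 9.8² + 2·[9.2·9.8·0.26] = 180.68 + 46.8832 = 227.563.
Under uncorrelated errors the observed covariances equal the true-score covariances, so only the own-variance terms attenuate.
True-score variance = [9.2²·0.88 + 9.8²·0.59] + 46.8832 = 131.147 + 46.8832 = 178.03.
Reliability = 178.03 / 227.563 = 0.7823.

0.7823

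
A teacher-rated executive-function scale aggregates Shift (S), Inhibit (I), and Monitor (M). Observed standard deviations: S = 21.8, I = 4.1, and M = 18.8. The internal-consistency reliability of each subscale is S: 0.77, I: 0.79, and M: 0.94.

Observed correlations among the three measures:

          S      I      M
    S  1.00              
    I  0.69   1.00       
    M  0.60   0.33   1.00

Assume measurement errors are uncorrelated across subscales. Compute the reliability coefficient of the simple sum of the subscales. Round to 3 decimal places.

Var(S+I+M) = 21.8² + 4.1² + 18.8² + 2·[21.8·4.1·0.69 + 21.8·18.8·0.60 + 4.1·18.8·0.33] = 845.49 + 666.025 = 1511.52.
Under uncorrelated errors the observed covariances equal the true-score covariances, so only the own-variance terms attenuate.
True-score variance = [21.8²·0.77 + 4.1²·0.79 + 18.8²·0.94] + 666.025 = 711.448 + 666.025 = 1377.47.
Reliability = 1377.47 / 1511.52 = 0.911.

0.911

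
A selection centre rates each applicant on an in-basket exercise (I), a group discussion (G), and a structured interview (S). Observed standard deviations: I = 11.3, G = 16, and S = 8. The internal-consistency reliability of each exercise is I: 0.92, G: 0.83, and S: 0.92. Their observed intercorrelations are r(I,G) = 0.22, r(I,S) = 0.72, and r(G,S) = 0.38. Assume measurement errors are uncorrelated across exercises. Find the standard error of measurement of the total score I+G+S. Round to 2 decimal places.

Var(total) = 447.69 + 307.008 = 754.698.
True-score variance = 388.835 + 307.008 = 695.843, so reliability = 0.9220.
Error variance = 754.698 − 695.843 = 58.8552; SEM = √58.8552 = 7.67.

7.67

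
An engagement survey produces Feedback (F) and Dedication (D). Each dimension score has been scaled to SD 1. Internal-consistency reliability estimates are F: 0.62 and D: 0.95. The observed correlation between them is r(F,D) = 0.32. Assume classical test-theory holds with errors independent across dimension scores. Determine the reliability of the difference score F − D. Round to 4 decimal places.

Var(F−D) = 1 + 1 − 2·0.32 = 2 − 0.64 = 1.36.
Because errors are independent across components, Cov(Tᵢ,Tⱼ) = Cov(Xᵢ,Xⱼ); the off-diagonal part of the true-score variance is the same as above.
True-score variance = [0.62 + 0.95] − 0.64 = 1.57 − 0.64 = 0.93.
Reliability = 0.93 / 1.36 = 0.6838.

0.6838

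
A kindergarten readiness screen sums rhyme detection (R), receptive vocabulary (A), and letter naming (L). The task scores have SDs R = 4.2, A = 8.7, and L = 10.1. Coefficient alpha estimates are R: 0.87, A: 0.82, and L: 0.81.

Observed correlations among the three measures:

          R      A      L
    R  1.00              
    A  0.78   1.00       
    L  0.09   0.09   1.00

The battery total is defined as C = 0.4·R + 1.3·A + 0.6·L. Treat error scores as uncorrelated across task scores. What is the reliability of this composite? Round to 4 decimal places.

0.8563

Var(C) = 0.4²·4.2² + 1.3²·8.7² + 0.6²·10.1² + 2·[0.52·4.2·8.7·0.78 + 0.24·4.2·10.1·0.09 + 0.78·8.7·10.1·0.09] = 167.462 + 43.8107 = 211.273.
Under uncorrelated errors the observed covariances equal the true-score covariances, so only the own-variance terms attenuate.
True-score variance = [0.4²·4.2²·0.87 + 1.3²·8.7²·0.82 + 0.6²·10.1²·0.81] + 43.8107 = 137.093 + 43.8107 = 180.904.
Reliability = 180.904 / 211.273 = 0.8563.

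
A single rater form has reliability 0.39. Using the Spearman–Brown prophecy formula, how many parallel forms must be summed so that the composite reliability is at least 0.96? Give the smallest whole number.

38

k ≥ ρ*(1−ρ₁)/(ρ₁(1−ρ*)) = 0.96·0.61 / (0.39·0.04) = 37.538.
Smallest integer k = 38.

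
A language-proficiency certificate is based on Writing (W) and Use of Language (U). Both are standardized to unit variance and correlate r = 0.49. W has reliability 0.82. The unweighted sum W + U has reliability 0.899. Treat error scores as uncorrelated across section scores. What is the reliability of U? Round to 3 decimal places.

0.879

Var(W+U) = 2 + 2·0.49 = 2.980.
True-score variance = ρ_W + ρ_U + 2·0.49, so 0.899 = (0.82 + ρ_U + 0.98) / 2.980.
ρ_U = 0.899·2.980 − 0.82 − 0.98 = 0.879.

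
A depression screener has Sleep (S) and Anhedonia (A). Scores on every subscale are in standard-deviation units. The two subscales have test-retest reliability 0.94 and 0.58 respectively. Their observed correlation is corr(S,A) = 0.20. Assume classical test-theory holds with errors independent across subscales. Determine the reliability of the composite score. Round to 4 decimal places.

0.8000

Var(S+A) = 2 + 2·[0.20] = 2 + 0.4 = 2.4.
With uncorrelated errors the cross-covariances are all true-score covariance, so they carry over unchanged; only the diagonal terms shrink to ρᵢσᵢ².
True-score variance = [0.94 + 0.58] + 0.4 = 1.52 + 0.4 = 1.92.
Reliability = 1.92 / 2.4 = 0.8000.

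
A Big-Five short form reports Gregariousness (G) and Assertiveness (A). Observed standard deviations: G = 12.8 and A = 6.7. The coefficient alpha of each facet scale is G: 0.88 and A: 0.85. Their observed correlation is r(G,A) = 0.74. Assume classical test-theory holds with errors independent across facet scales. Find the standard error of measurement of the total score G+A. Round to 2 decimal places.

5.14

Var(total) = 208.73 + 126.925 = 335.655.
True-score variance = 182.336 + 126.925 = 309.261, so reliability = 0.9214.
Error variance = 335.655 − 309.261 = 26.3943; SEM = √26.3943 = 5.14.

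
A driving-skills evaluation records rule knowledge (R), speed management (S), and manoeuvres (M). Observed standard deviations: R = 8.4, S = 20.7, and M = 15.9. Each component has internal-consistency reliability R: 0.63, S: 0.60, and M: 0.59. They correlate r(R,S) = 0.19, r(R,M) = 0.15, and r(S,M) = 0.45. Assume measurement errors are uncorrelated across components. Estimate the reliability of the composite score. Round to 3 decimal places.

Var(R+S+M) = 8.4² + 20.7² + 15.9² + 2·[8.4·20.7·0.19 + 8.4·15.9·0.15 + 20.7·15.9·0.45] = 751.86 + 402.359 = 1154.22.
Because errors are independent across components, Cov(Tᵢ,Tⱼ) = Cov(Xᵢ,Xⱼ); the off-diagonal part of the true-score variance is the same as above.
True-score variance = [8.4²·0.63 + 20.7²·0.60 + 15.9²·0.59] + 402.359 = 450.705 + 402.359 = 853.064.
Reliability = 853.064 / 1154.22 = 0.739.

0.739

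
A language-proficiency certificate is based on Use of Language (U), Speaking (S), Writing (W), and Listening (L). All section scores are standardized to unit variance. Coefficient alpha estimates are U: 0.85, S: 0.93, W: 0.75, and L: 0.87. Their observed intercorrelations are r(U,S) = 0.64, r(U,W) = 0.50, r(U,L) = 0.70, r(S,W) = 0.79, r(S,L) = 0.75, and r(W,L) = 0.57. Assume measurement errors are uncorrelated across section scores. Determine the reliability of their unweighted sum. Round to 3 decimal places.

Var(U+S+W+L) = 4 + 2·[0.64 + 0.50 + 0.70 + 0.79 + 0.75 + 0.57] = 4 + 7.9 = 11.9.
Because errors are independent across components, Cov(Tᵢ,Tⱼ) = Cov(Xᵢ,Xⱼ); the off-diagonal part of the true-score variance is the same as above.
True-score variance = [0.85 + 0.93 + 0.75 + 0.87] + 7.9 = 3.4 + 7.9 = 11.3.
Reliability = 11.3 / 11.9 = 0.950.

0.950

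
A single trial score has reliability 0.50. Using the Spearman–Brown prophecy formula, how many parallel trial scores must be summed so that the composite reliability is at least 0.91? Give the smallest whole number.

k ≥ ρ*(1−ρ₁)/(ρ₁(1−ρ*)) = 0.91·0.50 / (0.50·0.09) = 10.111.
Smallest integer k = 11.

11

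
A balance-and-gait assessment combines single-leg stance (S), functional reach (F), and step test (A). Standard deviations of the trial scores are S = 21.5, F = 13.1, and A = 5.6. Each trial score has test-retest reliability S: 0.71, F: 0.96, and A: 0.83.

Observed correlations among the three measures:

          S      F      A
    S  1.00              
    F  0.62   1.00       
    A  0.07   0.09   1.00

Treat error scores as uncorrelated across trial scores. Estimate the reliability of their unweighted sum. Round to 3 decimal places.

0.860

Var(S+F+A) = 21.5² + 13.1² + 5.6² + 2·[21.5·13.1·0.62 + 21.5·5.6·0.07 + 13.1·5.6·0.09] = 665.22 + 379.307 = 1044.53.
Because errors are independent across components, Cov(Tᵢ,Tⱼ) = Cov(Xᵢ,Xⱼ); the off-diagonal part of the true-score variance is the same as above.
True-score variance = [21.5²·0.71 + 13.1²·0.96 + 5.6²·0.83] + 379.307 = 518.972 + 379.307 = 898.279.
Reliability = 898.279 / 1044.53 = 0.860.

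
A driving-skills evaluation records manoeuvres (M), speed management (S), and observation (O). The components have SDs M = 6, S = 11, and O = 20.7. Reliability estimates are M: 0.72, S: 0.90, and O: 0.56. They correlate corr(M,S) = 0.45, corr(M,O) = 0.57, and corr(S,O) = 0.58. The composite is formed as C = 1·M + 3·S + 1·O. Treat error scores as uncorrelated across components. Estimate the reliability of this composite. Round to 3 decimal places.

0.885

Var(C) = 6² + 3²·11² + 20.7² + 2·[3·6·11·0.45 + 6·20.7·0.57 + 3·11·20.7·0.58] = 1553.49 + 1112.18 = 2665.67.
Under uncorrelated errors the observed covariances equal the true-score covariances, so only the own-variance terms attenuate.
True-score variance = [6²·0.72 + 3²·11²·0.90 + 20.7²·0.56] + 1112.18 = 1245.97 + 1112.18 = 2358.16.
Reliability = 2358.16 / 2665.67 = 0.885.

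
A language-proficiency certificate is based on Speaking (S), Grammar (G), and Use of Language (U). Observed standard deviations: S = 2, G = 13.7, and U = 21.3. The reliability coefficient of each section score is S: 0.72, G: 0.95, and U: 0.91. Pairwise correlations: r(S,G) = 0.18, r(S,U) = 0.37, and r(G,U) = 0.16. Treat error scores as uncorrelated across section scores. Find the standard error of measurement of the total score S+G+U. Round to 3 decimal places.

Var(total) = 645.38 + 134.767 = 780.147.
True-score variance = 594.043 + 134.767 = 728.811, so reliability = 0.9342.
Error variance = 780.147 − 728.811 = 51.3366; SEM = √51.3366 = 7.165.

7.165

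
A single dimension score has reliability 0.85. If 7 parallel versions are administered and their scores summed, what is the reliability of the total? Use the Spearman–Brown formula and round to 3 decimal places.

ρ_k = kρ / (1 + (k−1)ρ) = 7·0.85 / (1 + 6·0.85) = 5.950 / 6.100 = 0.975.

0.975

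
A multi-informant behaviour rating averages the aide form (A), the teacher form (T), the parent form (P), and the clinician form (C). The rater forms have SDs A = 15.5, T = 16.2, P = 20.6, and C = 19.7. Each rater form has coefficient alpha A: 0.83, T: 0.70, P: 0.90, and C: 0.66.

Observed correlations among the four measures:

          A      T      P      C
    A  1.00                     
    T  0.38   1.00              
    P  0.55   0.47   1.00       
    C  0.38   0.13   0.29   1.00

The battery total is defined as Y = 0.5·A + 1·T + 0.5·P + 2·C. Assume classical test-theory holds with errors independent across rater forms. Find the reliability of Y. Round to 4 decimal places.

Var(Y) = 0.5²·15.5² + 16.2² + 0.5²·20.6² + 2²·19.7² + 2·[0.5·15.5·16.2·0.38 + 0.25·15.5·20.6·0.55 + 15.5·19.7·0.38 + 0.5·16.2·20.6·0.47 + 2·16.2·19.7·0.13 + 20.6·19.7·0.29] = 1980.95 + 973.468 = 2954.42.
With uncorrelated errors the cross-covariances are all true-score covariance, so they carry over unchanged; only the diagonal terms shrink to ρᵢσᵢ².
True-score variance = [0.5²·15.5²·0.83 + 16.2²·0.70 + 0.5²·20.6²·0.90 + 2²·19.7²·0.66] + 973.468 = 1353.6 + 973.468 = 2327.07.
Reliability = 2327.07 / 2954.42 = 0.7877.

0.7877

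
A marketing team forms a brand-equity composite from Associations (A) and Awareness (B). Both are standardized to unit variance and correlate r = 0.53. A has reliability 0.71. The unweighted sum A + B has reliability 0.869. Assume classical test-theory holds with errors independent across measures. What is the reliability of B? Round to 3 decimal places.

0.889

Var(A+B) = 2 + 2·0.53 = 3.060.
True-score variance = ρ_A + ρ_B + 2·0.53, so 0.869 = (0.71 + ρ_B + 1.06) / 3.060.
ρ_B = 0.869·3.060 − 0.71 − 1.06 = 0.889.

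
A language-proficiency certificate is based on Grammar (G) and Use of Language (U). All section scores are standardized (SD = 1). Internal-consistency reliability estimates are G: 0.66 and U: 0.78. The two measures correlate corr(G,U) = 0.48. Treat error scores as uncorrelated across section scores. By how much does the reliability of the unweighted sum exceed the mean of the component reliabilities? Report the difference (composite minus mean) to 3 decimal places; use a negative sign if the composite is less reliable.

0.091

Var(sum) = 2 + 0.96 = 2.96; true-score variance = 1.44 + 0.96 = 2.4; composite reliability = 0.8108.
Mean component reliability = 0.7200.
Difference = 0.8108 − 0.7200 = 0.091.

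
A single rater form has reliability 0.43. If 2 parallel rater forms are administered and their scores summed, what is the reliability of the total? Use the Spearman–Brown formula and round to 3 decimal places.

ρ_k = kρ / (1 + (k−1)ρ) = 2·0.43 / (1 + 1·0.43) = 0.860 / 1.430 = 0.601.

0.601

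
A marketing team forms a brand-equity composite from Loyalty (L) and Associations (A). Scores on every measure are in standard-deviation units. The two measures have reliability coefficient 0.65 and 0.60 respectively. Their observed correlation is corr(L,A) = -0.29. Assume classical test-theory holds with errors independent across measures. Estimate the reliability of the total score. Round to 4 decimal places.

Var(L+A) = 2 + 2·[(-0.29)] = 2 − 0.58 = 1.42.
With uncorrelated errors the cross-covariances are all true-score covariance, so they carry over unchanged; only the diagonal terms shrink to ρᵢσᵢ².
True-score variance = [0.65 + 0.60] − 0.58 = 1.25 − 0.58 = 0.67.
Reliability = 0.67 / 1.42 = 0.4718.

0.4718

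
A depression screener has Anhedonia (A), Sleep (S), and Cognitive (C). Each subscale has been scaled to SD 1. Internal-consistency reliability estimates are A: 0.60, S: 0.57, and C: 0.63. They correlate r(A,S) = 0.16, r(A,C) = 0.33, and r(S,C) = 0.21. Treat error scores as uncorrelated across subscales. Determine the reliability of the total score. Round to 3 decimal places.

Var(A+S+C) = 3 + 2·[0.16 + 0.33 + 0.21] = 3 + 1.4 = 4.4.
Because errors are independent across components, Cov(Tᵢ,Tⱼ) = Cov(Xᵢ,Xⱼ); the off-diagonal part of the true-score variance is the same as above.
True-score variance = [0.60 + 0.57 + 0.63] + 1.4 = 1.8 + 1.4 = 3.2.
Reliability = 3.2 / 4.4 = 0.727.

0.727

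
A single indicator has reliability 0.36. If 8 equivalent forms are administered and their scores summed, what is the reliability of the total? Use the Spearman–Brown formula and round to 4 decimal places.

ρ_k = kρ / (1 + (k−1)ρ) = 8·0.36 / (1 + 7·0.36) = 2.880 / 3.520 = 0.8182.

0.8182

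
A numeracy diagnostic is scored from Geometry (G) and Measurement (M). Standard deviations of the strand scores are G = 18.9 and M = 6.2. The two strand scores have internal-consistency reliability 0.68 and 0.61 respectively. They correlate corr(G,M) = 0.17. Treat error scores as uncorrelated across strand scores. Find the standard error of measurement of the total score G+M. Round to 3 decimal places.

11.371

Var(total) = 395.65 + 39.8412 = 435.491.
True-score variance = 266.351 + 39.8412 = 306.192, so reliability = 0.7031.
Error variance = 435.491 − 306.192 = 129.299; SEM = √129.299 = 11.371.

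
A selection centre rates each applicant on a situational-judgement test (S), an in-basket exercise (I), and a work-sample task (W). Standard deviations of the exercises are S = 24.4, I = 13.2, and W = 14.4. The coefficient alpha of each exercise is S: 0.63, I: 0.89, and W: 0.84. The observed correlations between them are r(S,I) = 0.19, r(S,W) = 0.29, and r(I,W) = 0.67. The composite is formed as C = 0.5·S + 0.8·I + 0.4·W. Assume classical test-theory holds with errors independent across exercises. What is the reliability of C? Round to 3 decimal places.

Var(C) = 0.5²·24.4² + 0.8²·13.2² + 0.4²·14.4² + 2·[0.4·24.4·13.2·0.19 + 0.2·24.4·14.4·0.29 + 0.32·13.2·14.4·0.67] = 293.531 + 171.22 = 464.751.
Under uncorrelated errors the observed covariances equal the true-score covariances, so only the own-variance terms attenuate.
True-score variance = [0.5²·24.4²·0.63 + 0.8²·13.2²·0.89 + 0.4²·14.4²·0.84] + 171.22 = 220.885 + 171.22 = 392.106.
Reliability = 392.106 / 464.751 = 0.844.

0.844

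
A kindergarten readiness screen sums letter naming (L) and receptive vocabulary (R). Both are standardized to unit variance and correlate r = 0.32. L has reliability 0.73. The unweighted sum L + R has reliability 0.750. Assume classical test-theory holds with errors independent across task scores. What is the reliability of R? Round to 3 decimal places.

Var(L+R) = 2 + 2·0.32 = 2.640.
True-score variance = ρ_L + ρ_R + 2·0.32, so 0.750 = (0.73 + ρ_R + 0.64) / 2.640.
ρ_R = 0.750·2.640 − 0.73 − 0.64 = 0.610.

0.610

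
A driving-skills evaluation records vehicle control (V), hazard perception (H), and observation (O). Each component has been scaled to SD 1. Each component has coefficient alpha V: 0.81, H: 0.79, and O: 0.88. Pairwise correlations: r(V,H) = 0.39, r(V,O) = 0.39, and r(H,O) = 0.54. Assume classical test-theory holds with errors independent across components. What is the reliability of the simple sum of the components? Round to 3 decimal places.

Var(V+H+O) = 3 + 2·[0.39 + 0.39 + 0.54] = 3 + 2.64 = 5.64.
Under uncorrelated errors the observed covariances equal the true-score covariances, so only the own-variance terms attenuate.
True-score variance = [0.81 + 0.79 + 0.88] + 2.64 = 2.48 + 2.64 = 5.12.
Reliability = 5.12 / 5.64 = 0.908.

0.908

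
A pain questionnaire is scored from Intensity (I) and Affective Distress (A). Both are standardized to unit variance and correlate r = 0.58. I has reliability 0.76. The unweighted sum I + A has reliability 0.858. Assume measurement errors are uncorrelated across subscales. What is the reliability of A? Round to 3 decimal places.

Var(I+A) = 2 + 2·0.58 = 3.160.
True-score variance = ρ_I + ρ_A + 2·0.58, so 0.858 = (0.76 + ρ_A + 1.16) / 3.160.
ρ_A = 0.858·3.160 − 0.76 − 1.16 = 0.791.

0.791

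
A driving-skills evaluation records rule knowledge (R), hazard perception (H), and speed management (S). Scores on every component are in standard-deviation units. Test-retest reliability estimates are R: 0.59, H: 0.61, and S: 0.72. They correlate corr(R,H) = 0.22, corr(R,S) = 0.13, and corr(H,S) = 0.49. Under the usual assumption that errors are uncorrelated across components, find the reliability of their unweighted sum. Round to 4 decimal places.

0.7692

Var(R+H+S) = 3 + 2·[0.22 + 0.13 + 0.49] = 3 + 1.68 = 4.68.
Because errors are independent across components, Cov(Tᵢ,Tⱼ) = Cov(Xᵢ,Xⱼ); the off-diagonal part of the true-score variance is the same as above.
True-score variance = [0.59 + 0.61 + 0.72] + 1.68 = 1.92 + 1.68 = 3.6.
Reliability = 3.6 / 4.68 = 0.7692.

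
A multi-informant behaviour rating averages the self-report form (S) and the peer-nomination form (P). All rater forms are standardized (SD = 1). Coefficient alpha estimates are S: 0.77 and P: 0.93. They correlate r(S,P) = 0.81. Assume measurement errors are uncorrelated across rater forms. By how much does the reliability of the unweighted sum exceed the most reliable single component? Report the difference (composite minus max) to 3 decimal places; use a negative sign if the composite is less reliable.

-0.013

Var(sum) = 2 + 1.62 = 3.62; true-score variance = 1.7 + 1.62 = 3.32; composite reliability = 0.9171.
Max component reliability = 0.9300.
Difference = 0.9171 − 0.9300 = -0.013.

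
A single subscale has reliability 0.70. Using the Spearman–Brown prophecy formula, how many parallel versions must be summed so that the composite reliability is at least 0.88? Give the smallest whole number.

k ≥ ρ*(1−ρ₁)/(ρ₁(1−ρ*)) = 0.88·0.30 / (0.70·0.12) = 3.143.
Smallest integer k = 4.

4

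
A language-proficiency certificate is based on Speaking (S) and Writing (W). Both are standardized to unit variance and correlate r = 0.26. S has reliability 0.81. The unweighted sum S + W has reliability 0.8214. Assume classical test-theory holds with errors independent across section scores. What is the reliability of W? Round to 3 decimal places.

0.740

Var(S+W) = 2 + 2·0.26 = 2.520.
True-score variance = ρ_S + ρ_W + 2·0.26, so 0.8214 = (0.81 + ρ_W + 0.52) / 2.520.
ρ_W = 0.8214·2.520 − 0.81 − 0.52 = 0.740.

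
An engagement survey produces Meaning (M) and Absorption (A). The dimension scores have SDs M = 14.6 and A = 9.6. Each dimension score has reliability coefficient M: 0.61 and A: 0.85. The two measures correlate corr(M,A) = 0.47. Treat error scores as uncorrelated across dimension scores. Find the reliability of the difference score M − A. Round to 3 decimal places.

0.441

Var(M−A) = 14.6² + 9.6² − 2·14.6·9.6·0.47 = 305.32 − 131.75 = 173.57.
With uncorrelated errors the cross-covariances are all true-score covariance, so they carry over unchanged; only the diagonal terms shrink to ρᵢσᵢ².
True-score variance = [14.6²·0.61 + 9.6²·0.85] − 131.75 = 208.364 − 131.75 = 76.6132.
Reliability = 76.6132 / 173.57 = 0.441.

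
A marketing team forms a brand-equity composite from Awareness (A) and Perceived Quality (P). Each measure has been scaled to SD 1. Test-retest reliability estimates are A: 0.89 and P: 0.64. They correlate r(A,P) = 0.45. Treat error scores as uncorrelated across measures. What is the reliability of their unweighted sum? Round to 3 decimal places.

Var(A+P) = 2 + 2·[0.45] = 2 + 0.9 = 2.9.
Under uncorrelated errors the observed covariances equal the true-score covariances, so only the own-variance terms attenuate.
True-score variance = [0.89 + 0.64] + 0.9 = 1.53 + 0.9 = 2.43.
Reliability = 2.43 / 2.9 = 0.838.

0.838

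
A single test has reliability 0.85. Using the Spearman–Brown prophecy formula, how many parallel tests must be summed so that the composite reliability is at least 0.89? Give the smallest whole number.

2

k ≥ ρ*(1−ρ₁)/(ρ₁(1−ρ*)) = 0.89·0.15 / (0.85·0.11) = 1.428.
Smallest integer k = 2.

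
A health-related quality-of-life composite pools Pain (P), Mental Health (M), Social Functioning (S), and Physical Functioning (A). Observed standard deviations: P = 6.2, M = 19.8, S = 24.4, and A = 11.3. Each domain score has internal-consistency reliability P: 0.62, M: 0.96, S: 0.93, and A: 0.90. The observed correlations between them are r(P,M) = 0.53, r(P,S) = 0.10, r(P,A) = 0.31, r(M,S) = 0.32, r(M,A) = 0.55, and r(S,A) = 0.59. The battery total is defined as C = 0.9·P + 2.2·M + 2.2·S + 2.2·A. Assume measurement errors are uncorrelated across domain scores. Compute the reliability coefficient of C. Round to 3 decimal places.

Var(C) = 0.9²·6.2² + 2.2²·19.8² + 2.2²·24.4² + 2.2²·11.3² + 2·[1.98·6.2·19.8·0.53 + 1.98·6.2·24.4·0.10 + 1.98·6.2·11.3·0.31 + 4.84·19.8·24.4·0.32 + 4.84·19.8·11.3·0.55 + 4.84·24.4·11.3·0.59] = 5428.17 + 4665.96 = 10094.1.
With uncorrelated errors the cross-covariances are all true-score covariance, so they carry over unchanged; only the diagonal terms shrink to ρᵢσᵢ².
True-score variance = [0.9²·6.2²·0.62 + 2.2²·19.8²·0.96 + 2.2²·24.4²·0.93 + 2.2²·11.3²·0.90] + 4665.96 = 5076.93 + 4665.96 = 9742.89.
Reliability = 9742.89 / 10094.1 = 0.965.

0.965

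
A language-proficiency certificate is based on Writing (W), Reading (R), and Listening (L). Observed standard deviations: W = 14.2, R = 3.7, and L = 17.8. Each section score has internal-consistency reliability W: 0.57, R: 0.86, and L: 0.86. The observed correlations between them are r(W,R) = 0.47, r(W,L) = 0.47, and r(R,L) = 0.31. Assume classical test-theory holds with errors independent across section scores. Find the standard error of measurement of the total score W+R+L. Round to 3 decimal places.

11.532

Var(total) = 532.17 + 327.815 = 859.985.
True-score variance = 399.191 + 327.815 = 727.006, so reliability = 0.8454.
Error variance = 859.985 − 727.006 = 132.979; SEM = √132.979 = 11.532.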